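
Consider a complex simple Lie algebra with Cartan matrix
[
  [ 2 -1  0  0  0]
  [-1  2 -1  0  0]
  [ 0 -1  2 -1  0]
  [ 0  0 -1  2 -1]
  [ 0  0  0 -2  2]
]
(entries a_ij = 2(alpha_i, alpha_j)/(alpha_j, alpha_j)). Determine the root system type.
C_5

The matrix has rank 5 with 2's on the diagonal. Reading the off-diagonal entries as Dynkin edges (a single edge where a_ij = a_ji = -1; a double or triple edge where a_ij * a_ji = 2 or 3), the diagram is a chain of 5 nodes with a double edge at one end; the terminal node there is the unique long simple root (C_5). One simple-root ordering that puts it in standard form is (alpha_1, alpha_2, alpha_3, alpha_4, alpha_5). So the algebra is type C_5, i.e. sp(10).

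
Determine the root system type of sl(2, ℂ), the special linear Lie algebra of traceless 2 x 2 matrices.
A_1 (sl(2))

This is sl(2), which has dimension 2^2 - 1 = 3 and rank 2 - 1 = 1 (a Cartan subalgebra is the diagonal traceless matrices). In the classification of classical Lie algebras, the special linear algebra sl(n+1) has type A_n; here n = 1, so the Dynkin diagram is a chain of 1 nodes with single edges (A_1). Hence the type is A_1.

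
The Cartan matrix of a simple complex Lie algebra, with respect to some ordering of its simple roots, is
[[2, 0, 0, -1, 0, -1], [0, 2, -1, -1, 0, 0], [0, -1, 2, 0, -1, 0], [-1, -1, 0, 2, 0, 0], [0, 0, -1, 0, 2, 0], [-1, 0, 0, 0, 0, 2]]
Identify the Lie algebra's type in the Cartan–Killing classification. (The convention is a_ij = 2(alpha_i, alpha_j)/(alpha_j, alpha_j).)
The matrix has rank 6 with 2's on the diagonal. Reading the off-diagonal entries as Dynkin edges (a single edge where a_ij = a_ji = -1; a double or triple edge where a_ij * a_ji = 2 or 3), the diagram is a chain of 6 nodes with single edges (A_6). One simple-root ordering that puts it in standard form is (alpha_5, alpha_3, alpha_2, alpha_4, alpha_1, alpha_6). So the algebra is type A_6, i.e. sl(7).

A6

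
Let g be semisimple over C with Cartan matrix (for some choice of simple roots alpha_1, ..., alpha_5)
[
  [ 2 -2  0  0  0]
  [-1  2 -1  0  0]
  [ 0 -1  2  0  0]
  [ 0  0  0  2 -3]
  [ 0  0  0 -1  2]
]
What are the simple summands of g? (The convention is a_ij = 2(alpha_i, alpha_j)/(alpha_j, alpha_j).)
The diagram associated to this matrix has two connected components: the simple roots {alpha_1, alpha_2, alpha_3} form a chain of 3 nodes with a double edge at one end; the terminal node there is the unique long simple root (C_3), and {alpha_4, alpha_5} form two nodes joined by a triple edge (G_2). A semisimple Lie algebra decomposes uniquely as the direct sum of simple ideals, one per connected component of its Dynkin diagram, so g ≅ C_3 ⊕ G_2 (dimension 21 + 14 = 35).

C_3 ⊕ G_2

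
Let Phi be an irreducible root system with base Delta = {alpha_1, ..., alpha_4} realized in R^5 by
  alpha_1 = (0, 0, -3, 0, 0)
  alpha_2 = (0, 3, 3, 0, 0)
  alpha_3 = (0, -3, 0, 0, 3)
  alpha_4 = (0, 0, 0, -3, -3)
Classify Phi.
B_4

Compute the Cartan integers a_ij = 2(alpha_i, alpha_j)/(alpha_j, alpha_j); the resulting 4x4 Cartan matrix is
[[2, -1, 0, 0], [-2, 2, -1, 0], [0, -1, 2, -1], [0, 0, -1, 2]].
The roots have two lengths (squared-length ratio 2:1); the short ones are alpha_{1}. The associated Dynkin diagram is a chain of 4 nodes with a double edge at one end; the terminal node there is the unique short simple root (B_4), so the type is B_4 (the algebra so(9)).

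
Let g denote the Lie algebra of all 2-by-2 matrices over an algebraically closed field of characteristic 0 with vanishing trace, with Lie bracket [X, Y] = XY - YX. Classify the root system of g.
type A_1

This is sl(2), which has dimension 2^2 - 1 = 3 and rank 2 - 1 = 1 (a Cartan subalgebra is the diagonal traceless matrices). In the classification of classical Lie algebras, the special linear algebra sl(n+1) has type A_n; here n = 1, so the Dynkin diagram is a chain of 1 nodes with single edges (A_1). Hence the type is A_1.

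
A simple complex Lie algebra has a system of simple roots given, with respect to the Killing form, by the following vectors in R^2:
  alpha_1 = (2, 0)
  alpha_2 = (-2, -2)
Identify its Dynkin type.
B_2

Compute the Cartan integers a_ij = 2(alpha_i, alpha_j)/(alpha_j, alpha_j); the resulting 2x2 Cartan matrix is
[[2, -1], [-2, 2]].
The roots have two lengths (squared-length ratio 2:1); the short ones are alpha_{1}. The associated Dynkin diagram is a chain of 2 nodes with a double edge at one end; the terminal node there is the unique short simple root (B_2), so the type is B_2 (the algebra so(5)).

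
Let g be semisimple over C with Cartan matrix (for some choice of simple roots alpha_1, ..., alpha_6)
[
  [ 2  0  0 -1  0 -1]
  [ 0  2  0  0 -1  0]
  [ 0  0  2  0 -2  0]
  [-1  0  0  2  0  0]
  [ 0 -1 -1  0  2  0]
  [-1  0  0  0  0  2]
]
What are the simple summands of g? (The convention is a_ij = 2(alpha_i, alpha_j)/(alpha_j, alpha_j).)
A3 ⊕ C3

The diagram associated to this matrix has two connected components: the simple roots {alpha_1, alpha_4, alpha_6} form a chain of 3 nodes with single edges (A_3), and {alpha_2, alpha_3, alpha_5} form a chain of 3 nodes with a double edge at one end; the terminal node there is the unique long simple root (C_3). A semisimple Lie algebra decomposes uniquely as the direct sum of simple ideals, one per connected component of its Dynkin diagram, so g ≅ A_3 ⊕ C_3 (dimension 15 + 21 = 36).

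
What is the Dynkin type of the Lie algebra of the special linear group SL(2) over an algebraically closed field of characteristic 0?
A_1 (sl(2))

This is sl(2), which has dimension 2^2 - 1 = 3 and rank 2 - 1 = 1 (a Cartan subalgebra is the diagonal traceless matrices). In the classification of classical Lie algebras, the special linear algebra sl(n+1) has type A_n; here n = 1, so the Dynkin diagram is a chain of 1 nodes with single edges (A_1). Hence the type is A_1.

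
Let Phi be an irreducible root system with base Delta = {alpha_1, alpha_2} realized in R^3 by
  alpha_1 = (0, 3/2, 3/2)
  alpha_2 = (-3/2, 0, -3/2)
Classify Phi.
A_2

Compute the Cartan integers a_ij = 2(alpha_i, alpha_j)/(alpha_j, alpha_j); the resulting 2x2 Cartan matrix is
[[2, -1], [-1, 2]].
All simple roots have the same length, so the diagram is simply laced. The associated Dynkin diagram is a chain of 2 nodes with single edges (A_2), so the type is A_2 (the algebra sl(3)).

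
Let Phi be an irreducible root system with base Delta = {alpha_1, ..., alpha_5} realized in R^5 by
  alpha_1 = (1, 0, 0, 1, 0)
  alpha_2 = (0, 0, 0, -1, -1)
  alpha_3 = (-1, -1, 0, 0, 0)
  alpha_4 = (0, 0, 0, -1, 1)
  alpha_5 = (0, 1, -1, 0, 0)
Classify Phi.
Compute the Cartan integers a_ij = 2(alpha_i, alpha_j)/(alpha_j, alpha_j); the resulting 5x5 Cartan matrix is
[[2, -1, -1, -1, 0], [-1, 2, 0, 0, 0], [-1, 0, 2, 0, -1], [-1, 0, 0, 2, 0], [0, 0, -1, 0, 2]].
All simple roots have the same length, so the diagram is simply laced. The associated Dynkin diagram is a chain of 3 nodes with a fork of two nodes at one end (D_5), so the type is D_5 (the algebra so(10)).

D5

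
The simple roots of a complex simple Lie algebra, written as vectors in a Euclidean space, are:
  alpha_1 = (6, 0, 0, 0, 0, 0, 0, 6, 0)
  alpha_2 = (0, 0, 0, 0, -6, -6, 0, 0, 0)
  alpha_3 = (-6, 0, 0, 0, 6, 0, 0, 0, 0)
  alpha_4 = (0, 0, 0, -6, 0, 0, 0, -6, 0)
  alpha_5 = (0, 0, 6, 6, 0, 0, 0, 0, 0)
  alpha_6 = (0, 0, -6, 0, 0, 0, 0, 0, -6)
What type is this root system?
Compute the Cartan integers a_ij = 2(alpha_i, alpha_j)/(alpha_j, alpha_j); the resulting 6x6 Cartan matrix is
[[2, 0, -1, -1, 0, 0], [0, 2, -1, 0, 0, 0], [-1, -1, 2, 0, 0, 0], [-1, 0, 0, 2, -1, 0], [0, 0, 0, -1, 2, -1], [0, 0, 0, 0, -1, 2]].
All simple roots have the same length, so the diagram is simply laced. The associated Dynkin diagram is a chain of 6 nodes with single edges (A_6), so the type is A_6 (the algebra sl(7)).

A_6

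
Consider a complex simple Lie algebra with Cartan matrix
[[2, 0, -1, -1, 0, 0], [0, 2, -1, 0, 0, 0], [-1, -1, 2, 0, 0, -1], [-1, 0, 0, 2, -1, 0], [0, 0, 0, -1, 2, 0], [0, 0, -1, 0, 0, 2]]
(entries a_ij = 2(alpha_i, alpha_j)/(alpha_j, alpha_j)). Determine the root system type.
The matrix has rank 6 with 2's on the diagonal. Reading the off-diagonal entries as Dynkin edges (a single edge where a_ij = a_ji = -1; a double or triple edge where a_ij * a_ji = 2 or 3), the diagram is a chain of 4 nodes with a fork of two nodes at one end (D_6). One simple-root ordering that puts it in standard form is (alpha_5, alpha_4, alpha_1, alpha_3, alpha_6, alpha_2). So the algebra is type D_6, i.e. so(12).

D6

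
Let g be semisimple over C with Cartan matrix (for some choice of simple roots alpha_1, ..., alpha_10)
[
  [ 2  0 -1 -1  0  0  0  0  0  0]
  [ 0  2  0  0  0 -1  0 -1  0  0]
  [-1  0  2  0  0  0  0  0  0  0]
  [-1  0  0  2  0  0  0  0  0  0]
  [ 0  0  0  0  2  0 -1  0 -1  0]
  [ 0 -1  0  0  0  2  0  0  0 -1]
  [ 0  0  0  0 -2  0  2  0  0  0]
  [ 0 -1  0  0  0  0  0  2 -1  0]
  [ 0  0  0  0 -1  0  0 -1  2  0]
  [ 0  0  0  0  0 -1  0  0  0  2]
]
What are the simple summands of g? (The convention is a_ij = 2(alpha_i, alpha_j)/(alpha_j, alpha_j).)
The diagram associated to this matrix has two connected components: the simple roots {alpha_1, alpha_3, alpha_4} form a chain of 3 nodes with single edges (A_3), and {alpha_2, alpha_5, alpha_6, alpha_7, alpha_8, alpha_9, alpha_10} form a chain of 7 nodes with a double edge at one end; the terminal node there is the unique long simple root (C_7). A semisimple Lie algebra decomposes uniquely as the direct sum of simple ideals, one per connected component of its Dynkin diagram, so g ≅ A_3 ⊕ C_7 (dimension 15 + 105 = 120).

A3 ⊕ C7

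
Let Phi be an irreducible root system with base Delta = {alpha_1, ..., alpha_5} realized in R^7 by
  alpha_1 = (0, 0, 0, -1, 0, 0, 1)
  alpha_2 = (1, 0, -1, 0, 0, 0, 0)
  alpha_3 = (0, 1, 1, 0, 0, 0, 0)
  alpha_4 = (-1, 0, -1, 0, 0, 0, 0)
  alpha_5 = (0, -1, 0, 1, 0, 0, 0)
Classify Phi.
Compute the Cartan integers a_ij = 2(alpha_i, alpha_j)/(alpha_j, alpha_j); the resulting 5x5 Cartan matrix is
[[2, 0, 0, 0, -1], [0, 2, -1, 0, 0], [0, -1, 2, -1, -1], [0, 0, -1, 2, 0], [-1, 0, -1, 0, 2]].
All simple roots have the same length, so the diagram is simply laced. The associated Dynkin diagram is a chain of 3 nodes with a fork of two nodes at one end (D_5), so the type is D_5 (the algebra so(10)).

D_5 (so(10))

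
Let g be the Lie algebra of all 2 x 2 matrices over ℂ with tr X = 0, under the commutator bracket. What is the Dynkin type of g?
This is sl(2), which has dimension 2^2 - 1 = 3 and rank 2 - 1 = 1 (a Cartan subalgebra is the diagonal traceless matrices). In the classification of classical Lie algebras, the special linear algebra sl(n+1) has type A_n; here n = 1, so the Dynkin diagram is a chain of 1 nodes with single edges (A_1). Hence the type is A_1.

A1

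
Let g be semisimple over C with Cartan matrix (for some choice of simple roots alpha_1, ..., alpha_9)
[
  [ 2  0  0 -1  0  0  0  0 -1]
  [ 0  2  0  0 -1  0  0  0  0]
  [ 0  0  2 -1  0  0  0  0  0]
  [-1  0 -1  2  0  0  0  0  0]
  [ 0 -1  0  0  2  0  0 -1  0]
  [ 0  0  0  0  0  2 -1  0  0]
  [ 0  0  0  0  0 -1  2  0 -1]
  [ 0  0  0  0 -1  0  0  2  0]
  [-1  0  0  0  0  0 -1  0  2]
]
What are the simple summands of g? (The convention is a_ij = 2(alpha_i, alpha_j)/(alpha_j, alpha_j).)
The diagram associated to this matrix has two connected components: the simple roots {alpha_2, alpha_5, alpha_8} form a chain of 3 nodes with single edges (A_3), and {alpha_1, alpha_3, alpha_4, alpha_6, alpha_7, alpha_9} form a chain of 6 nodes with single edges (A_6). A semisimple Lie algebra decomposes uniquely as the direct sum of simple ideals, one per connected component of its Dynkin diagram, so g ≅ A_3 ⊕ A_6 (dimension 15 + 48 = 63).

A_3 + A_6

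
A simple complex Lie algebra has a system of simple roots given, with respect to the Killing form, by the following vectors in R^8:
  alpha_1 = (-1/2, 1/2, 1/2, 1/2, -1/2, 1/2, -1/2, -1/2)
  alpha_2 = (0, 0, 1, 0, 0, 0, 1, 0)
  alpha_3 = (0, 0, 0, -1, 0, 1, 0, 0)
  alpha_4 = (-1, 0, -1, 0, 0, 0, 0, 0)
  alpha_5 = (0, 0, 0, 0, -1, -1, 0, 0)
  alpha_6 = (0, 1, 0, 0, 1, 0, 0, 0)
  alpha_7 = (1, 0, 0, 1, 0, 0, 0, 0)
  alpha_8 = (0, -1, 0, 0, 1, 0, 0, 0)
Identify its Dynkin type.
E_8

Compute the Cartan integers a_ij = 2(alpha_i, alpha_j)/(alpha_j, alpha_j); the resulting 8x8 Cartan matrix is
[[2, 0, 0, 0, 0, 0, 0, -1], [0, 2, 0, -1, 0, 0, 0, 0], [0, 0, 2, 0, -1, 0, -1, 0], [0, -1, 0, 2, 0, 0, -1, 0], [0, 0, -1, 0, 2, -1, 0, -1], [0, 0, 0, 0, -1, 2, 0, 0], [0, 0, -1, -1, 0, 0, 2, 0], [-1, 0, 0, 0, -1, 0, 0, 2]].
All simple roots have the same length, so the diagram is simply laced. The associated Dynkin diagram is a chain of 7 nodes with one extra node attached to the third node from one end (E_8), so the type is E_8.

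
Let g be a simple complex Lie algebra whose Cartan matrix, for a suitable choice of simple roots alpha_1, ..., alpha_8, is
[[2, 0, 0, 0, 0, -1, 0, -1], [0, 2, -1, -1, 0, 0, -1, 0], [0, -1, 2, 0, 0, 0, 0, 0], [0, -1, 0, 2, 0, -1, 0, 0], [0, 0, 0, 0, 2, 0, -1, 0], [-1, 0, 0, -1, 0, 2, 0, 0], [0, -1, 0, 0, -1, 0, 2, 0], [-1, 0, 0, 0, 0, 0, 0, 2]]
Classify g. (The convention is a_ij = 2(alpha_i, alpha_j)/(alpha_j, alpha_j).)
E_8

The matrix has rank 8 with 2's on the diagonal. Reading the off-diagonal entries as Dynkin edges (a single edge where a_ij = a_ji = -1; a double or triple edge where a_ij * a_ji = 2 or 3), the diagram is a chain of 7 nodes with one extra node attached to the third node from one end (E_8). One simple-root ordering that puts it in standard form is (alpha_5, alpha_3, alpha_7, alpha_2, alpha_4, alpha_6, alpha_1, alpha_8). So the algebra is type E_8.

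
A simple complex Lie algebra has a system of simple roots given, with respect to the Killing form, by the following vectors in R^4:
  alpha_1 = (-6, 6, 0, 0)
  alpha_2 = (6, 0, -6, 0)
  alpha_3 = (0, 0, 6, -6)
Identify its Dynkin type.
A_3 (sl(4))

Compute the Cartan integers a_ij = 2(alpha_i, alpha_j)/(alpha_j, alpha_j); the resulting 3x3 Cartan matrix is
[[2, -1, 0], [-1, 2, -1], [0, -1, 2]].
All simple roots have the same length, so the diagram is simply laced. The associated Dynkin diagram is a chain of 3 nodes with single edges (A_3), so the type is A_3 (the algebra sl(4)).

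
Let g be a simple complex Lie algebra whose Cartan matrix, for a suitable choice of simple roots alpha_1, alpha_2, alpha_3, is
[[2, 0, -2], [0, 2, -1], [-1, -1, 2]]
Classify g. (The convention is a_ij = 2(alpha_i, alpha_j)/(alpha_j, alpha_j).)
The matrix has rank 3 with 2's on the diagonal. Reading the off-diagonal entries as Dynkin edges (a single edge where a_ij = a_ji = -1; a double or triple edge where a_ij * a_ji = 2 or 3), the diagram is a chain of 3 nodes with a double edge at one end; the terminal node there is the unique long simple root (C_3). One simple-root ordering that puts it in standard form is (alpha_2, alpha_3, alpha_1). So the algebra is type C_3, i.e. sp(6).

C3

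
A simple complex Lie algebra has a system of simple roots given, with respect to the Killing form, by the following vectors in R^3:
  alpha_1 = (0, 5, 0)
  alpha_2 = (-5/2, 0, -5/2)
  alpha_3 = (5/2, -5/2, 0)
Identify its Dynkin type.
C_3 (sp(6))

Compute the Cartan integers a_ij = 2(alpha_i, alpha_j)/(alpha_j, alpha_j); the resulting 3x3 Cartan matrix is
[[2, 0, -2], [0, 2, -1], [-1, -1, 2]].
The roots have two lengths (squared-length ratio 2:1); the short ones are alpha_{2,3}. The associated Dynkin diagram is a chain of 3 nodes with a double edge at one end; the terminal node there is the unique long simple root (C_3), so the type is C_3 (the algebra sp(6)).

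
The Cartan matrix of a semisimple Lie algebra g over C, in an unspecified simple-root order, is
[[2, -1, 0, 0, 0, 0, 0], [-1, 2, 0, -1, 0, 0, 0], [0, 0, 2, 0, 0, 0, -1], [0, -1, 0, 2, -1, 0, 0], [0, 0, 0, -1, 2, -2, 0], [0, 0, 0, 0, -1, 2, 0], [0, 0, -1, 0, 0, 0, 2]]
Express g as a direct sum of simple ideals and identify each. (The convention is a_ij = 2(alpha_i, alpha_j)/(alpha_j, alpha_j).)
The diagram associated to this matrix has two connected components: the simple roots {alpha_3, alpha_7} form a chain of 2 nodes with single edges (A_2), and {alpha_1, alpha_2, alpha_4, alpha_5, alpha_6} form a chain of 5 nodes with a double edge at one end; the terminal node there is the unique short simple root (B_5). A semisimple Lie algebra decomposes uniquely as the direct sum of simple ideals, one per connected component of its Dynkin diagram, so g ≅ A_2 ⊕ B_5 (dimension 8 + 55 = 63).

type A_2 ⊕ type B_5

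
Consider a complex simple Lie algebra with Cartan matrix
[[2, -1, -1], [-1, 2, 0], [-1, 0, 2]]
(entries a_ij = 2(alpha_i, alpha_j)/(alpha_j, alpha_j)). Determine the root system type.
A3

The matrix has rank 3 with 2's on the diagonal. Reading the off-diagonal entries as Dynkin edges (a single edge where a_ij = a_ji = -1; a double or triple edge where a_ij * a_ji = 2 or 3), the diagram is a chain of 3 nodes with single edges (A_3). One simple-root ordering that puts it in standard form is (alpha_3, alpha_1, alpha_2). So the algebra is type A_3, i.e. sl(4).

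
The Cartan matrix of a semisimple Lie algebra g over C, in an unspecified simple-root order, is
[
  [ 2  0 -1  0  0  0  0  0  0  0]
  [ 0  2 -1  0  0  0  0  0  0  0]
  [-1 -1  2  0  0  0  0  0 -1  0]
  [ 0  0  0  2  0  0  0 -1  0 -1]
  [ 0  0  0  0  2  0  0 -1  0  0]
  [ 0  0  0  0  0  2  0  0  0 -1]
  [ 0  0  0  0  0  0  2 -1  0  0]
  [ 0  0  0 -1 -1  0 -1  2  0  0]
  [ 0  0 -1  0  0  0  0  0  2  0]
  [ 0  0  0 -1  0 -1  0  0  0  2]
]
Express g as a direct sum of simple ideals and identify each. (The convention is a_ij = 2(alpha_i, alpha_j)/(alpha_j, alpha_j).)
D_4 (so(8)) ⊕ D_6 (so(12))

The diagram associated to this matrix has two connected components: the simple roots {alpha_1, alpha_2, alpha_3, alpha_9} form a chain of 2 nodes with a fork of two nodes at one end (D_4), and {alpha_4, alpha_5, alpha_6, alpha_7, alpha_8, alpha_10} form a chain of 4 nodes with a fork of two nodes at one end (D_6). A semisimple Lie algebra decomposes uniquely as the direct sum of simple ideals, one per connected component of its Dynkin diagram, so g ≅ D_4 ⊕ D_6 (dimension 28 + 66 = 94).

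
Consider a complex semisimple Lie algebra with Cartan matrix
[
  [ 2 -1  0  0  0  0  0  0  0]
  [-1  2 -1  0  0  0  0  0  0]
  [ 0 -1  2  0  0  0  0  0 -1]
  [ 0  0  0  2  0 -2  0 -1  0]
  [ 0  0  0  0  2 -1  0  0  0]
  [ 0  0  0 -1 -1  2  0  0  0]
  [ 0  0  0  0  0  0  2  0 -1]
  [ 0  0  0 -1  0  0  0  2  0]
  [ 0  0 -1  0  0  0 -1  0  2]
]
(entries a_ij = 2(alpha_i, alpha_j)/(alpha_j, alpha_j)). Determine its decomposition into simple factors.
The diagram associated to this matrix has two connected components: the simple roots {alpha_1, alpha_2, alpha_3, alpha_7, alpha_9} form a chain of 5 nodes with single edges (A_5), and {alpha_4, alpha_5, alpha_6, alpha_8} form a chain of 4 nodes with a double edge between the middle two (F_4). A semisimple Lie algebra decomposes uniquely as the direct sum of simple ideals, one per connected component of its Dynkin diagram, so g ≅ A_5 ⊕ F_4 (dimension 35 + 52 = 87).

type A_5 ⊕ type F_4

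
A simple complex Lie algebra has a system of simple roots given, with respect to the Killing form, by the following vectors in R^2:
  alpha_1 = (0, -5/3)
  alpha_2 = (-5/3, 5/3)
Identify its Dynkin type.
Compute the Cartan integers a_ij = 2(alpha_i, alpha_j)/(alpha_j, alpha_j); the resulting 2x2 Cartan matrix is
[[2, -1], [-2, 2]].
The roots have two lengths (squared-length ratio 2:1); the short ones are alpha_{1}. The associated Dynkin diagram is a chain of 2 nodes with a double edge at one end; the terminal node there is the unique short simple root (B_2), so the type is B_2 (the algebra so(5)).

B2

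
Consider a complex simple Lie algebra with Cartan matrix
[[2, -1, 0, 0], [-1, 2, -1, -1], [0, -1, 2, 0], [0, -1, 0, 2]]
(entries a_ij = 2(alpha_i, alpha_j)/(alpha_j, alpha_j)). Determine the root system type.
The matrix has rank 4 with 2's on the diagonal. Reading the off-diagonal entries as Dynkin edges (a single edge where a_ij = a_ji = -1; a double or triple edge where a_ij * a_ji = 2 or 3), the diagram is a chain of 2 nodes with a fork of two nodes at one end (D_4). One simple-root ordering that puts it in standard form is (alpha_4, alpha_2, alpha_1, alpha_3). So the algebra is type D_4, i.e. so(8).

D_4 (so(8))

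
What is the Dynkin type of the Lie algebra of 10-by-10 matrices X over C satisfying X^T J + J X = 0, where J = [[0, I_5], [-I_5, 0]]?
C_5

This is sp(10), which has dimension 10(10+1)/2 = 55 and rank 10/2 = 5. In the classification of classical Lie algebras, the symplectic algebra sp(2n) has type C_n; here n = 5, so the Dynkin diagram is a chain of 5 nodes with a double edge at one end; the terminal node there is the unique long simple root (C_5). Hence the type is C_5.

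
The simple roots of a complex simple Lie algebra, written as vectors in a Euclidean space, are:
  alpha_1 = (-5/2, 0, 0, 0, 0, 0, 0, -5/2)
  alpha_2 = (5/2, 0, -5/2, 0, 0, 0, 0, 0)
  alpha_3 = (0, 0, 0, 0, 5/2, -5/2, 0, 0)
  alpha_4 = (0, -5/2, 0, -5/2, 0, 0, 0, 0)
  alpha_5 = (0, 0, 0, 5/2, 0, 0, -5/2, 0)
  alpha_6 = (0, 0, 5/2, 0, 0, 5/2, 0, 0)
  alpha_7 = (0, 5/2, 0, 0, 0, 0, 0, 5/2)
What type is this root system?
Compute the Cartan integers a_ij = 2(alpha_i, alpha_j)/(alpha_j, alpha_j); the resulting 7x7 Cartan matrix is
[[2, -1, 0, 0, 0, 0, -1], [-1, 2, 0, 0, 0, -1, 0], [0, 0, 2, 0, 0, -1, 0], [0, 0, 0, 2, -1, 0, -1], [0, 0, 0, -1, 2, 0, 0], [0, -1, -1, 0, 0, 2, 0], [-1, 0, 0, -1, 0, 0, 2]].
All simple roots have the same length, so the diagram is simply laced. The associated Dynkin diagram is a chain of 7 nodes with single edges (A_7), so the type is A_7 (the algebra sl(8)).

A_7 (sl(8))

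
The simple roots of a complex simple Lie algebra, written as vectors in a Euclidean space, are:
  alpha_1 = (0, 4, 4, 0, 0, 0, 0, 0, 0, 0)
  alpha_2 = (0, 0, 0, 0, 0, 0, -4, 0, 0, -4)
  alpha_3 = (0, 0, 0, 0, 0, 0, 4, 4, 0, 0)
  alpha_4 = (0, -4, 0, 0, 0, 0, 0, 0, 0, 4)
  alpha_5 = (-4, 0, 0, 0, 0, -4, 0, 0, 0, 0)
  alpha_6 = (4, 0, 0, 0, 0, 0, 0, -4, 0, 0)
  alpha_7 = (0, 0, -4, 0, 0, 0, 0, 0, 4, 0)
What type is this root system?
A_7 (sl(8))

Compute the Cartan integers a_ij = 2(alpha_i, alpha_j)/(alpha_j, alpha_j); the resulting 7x7 Cartan matrix is
[[2, 0, 0, -1, 0, 0, -1], [0, 2, -1, -1, 0, 0, 0], [0, -1, 2, 0, 0, -1, 0], [-1, -1, 0, 2, 0, 0, 0], [0, 0, 0, 0, 2, -1, 0], [0, 0, -1, 0, -1, 2, 0], [-1, 0, 0, 0, 0, 0, 2]].
All simple roots have the same length, so the diagram is simply laced. The associated Dynkin diagram is a chain of 7 nodes with single edges (A_7), so the type is A_7 (the algebra sl(8)).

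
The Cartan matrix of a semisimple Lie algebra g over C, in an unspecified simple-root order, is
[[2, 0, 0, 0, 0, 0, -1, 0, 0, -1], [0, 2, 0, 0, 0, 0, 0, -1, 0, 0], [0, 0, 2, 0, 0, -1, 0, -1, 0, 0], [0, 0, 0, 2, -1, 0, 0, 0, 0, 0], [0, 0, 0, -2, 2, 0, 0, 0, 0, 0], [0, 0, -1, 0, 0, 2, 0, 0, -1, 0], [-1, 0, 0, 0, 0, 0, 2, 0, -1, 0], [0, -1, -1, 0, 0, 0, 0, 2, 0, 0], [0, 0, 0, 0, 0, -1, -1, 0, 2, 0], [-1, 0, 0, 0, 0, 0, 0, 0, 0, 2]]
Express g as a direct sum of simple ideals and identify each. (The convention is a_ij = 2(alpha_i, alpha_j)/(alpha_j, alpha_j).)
type A_8 ⊕ type B_2

The diagram associated to this matrix has two connected components: the simple roots {alpha_1, alpha_2, alpha_3, alpha_6, alpha_7, alpha_8, alpha_9, alpha_10} form a chain of 8 nodes with single edges (A_8), and {alpha_4, alpha_5} form a chain of 2 nodes with a double edge at one end; the terminal node there is the unique short simple root (B_2). A semisimple Lie algebra decomposes uniquely as the direct sum of simple ideals, one per connected component of its Dynkin diagram, so g ≅ A_8 ⊕ B_2 (dimension 80 + 10 = 90).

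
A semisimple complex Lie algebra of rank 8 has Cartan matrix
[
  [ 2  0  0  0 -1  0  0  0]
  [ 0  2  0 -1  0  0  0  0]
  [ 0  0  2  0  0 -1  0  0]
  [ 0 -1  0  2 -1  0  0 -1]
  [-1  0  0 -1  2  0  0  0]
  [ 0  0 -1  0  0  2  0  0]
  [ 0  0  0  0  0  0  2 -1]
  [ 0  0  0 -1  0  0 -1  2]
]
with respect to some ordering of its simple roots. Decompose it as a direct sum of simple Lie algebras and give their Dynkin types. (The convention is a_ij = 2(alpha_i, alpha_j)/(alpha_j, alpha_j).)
type A_2 ⊕ type E_6

The diagram associated to this matrix has two connected components: the simple roots {alpha_3, alpha_6} form a chain of 2 nodes with single edges (A_2), and {alpha_1, alpha_2, alpha_4, alpha_5, alpha_7, alpha_8} form a chain of 5 nodes with one extra node attached to the third node from one end (E_6). A semisimple Lie algebra decomposes uniquely as the direct sum of simple ideals, one per connected component of its Dynkin diagram, so g ≅ A_2 ⊕ E_6 (dimension 8 + 78 = 86).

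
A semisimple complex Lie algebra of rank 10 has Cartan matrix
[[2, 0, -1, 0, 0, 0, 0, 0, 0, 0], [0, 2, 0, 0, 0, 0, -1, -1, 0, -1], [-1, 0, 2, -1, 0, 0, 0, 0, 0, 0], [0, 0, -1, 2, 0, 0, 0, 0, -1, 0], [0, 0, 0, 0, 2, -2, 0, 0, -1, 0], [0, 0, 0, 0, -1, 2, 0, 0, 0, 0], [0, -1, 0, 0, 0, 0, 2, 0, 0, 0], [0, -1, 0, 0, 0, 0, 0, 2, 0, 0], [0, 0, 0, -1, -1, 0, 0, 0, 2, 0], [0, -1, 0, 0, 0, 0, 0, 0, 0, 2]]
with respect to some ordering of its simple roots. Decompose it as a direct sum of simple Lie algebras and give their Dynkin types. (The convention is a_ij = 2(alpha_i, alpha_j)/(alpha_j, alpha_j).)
B_6 ⊕ D_4

The diagram associated to this matrix has two connected components: the simple roots {alpha_1, alpha_3, alpha_4, alpha_5, alpha_6, alpha_9} form a chain of 6 nodes with a double edge at one end; the terminal node there is the unique short simple root (B_6), and {alpha_2, alpha_7, alpha_8, alpha_10} form a chain of 2 nodes with a fork of two nodes at one end (D_4). A semisimple Lie algebra decomposes uniquely as the direct sum of simple ideals, one per connected component of its Dynkin diagram, so g ≅ B_6 ⊕ D_4 (dimension 78 + 28 = 106).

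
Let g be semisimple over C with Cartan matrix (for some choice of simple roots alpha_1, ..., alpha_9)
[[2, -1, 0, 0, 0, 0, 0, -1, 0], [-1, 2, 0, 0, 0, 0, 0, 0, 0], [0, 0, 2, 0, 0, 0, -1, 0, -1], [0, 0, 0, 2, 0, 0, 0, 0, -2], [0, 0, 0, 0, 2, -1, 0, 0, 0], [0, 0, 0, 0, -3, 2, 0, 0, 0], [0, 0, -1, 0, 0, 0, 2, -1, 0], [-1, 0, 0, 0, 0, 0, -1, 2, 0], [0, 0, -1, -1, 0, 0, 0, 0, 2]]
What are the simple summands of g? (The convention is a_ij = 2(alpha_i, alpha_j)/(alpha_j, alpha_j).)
The diagram associated to this matrix has two connected components: the simple roots {alpha_1, alpha_2, alpha_3, alpha_4, alpha_7, alpha_8, alpha_9} form a chain of 7 nodes with a double edge at one end; the terminal node there is the unique long simple root (C_7), and {alpha_5, alpha_6} form two nodes joined by a triple edge (G_2). A semisimple Lie algebra decomposes uniquely as the direct sum of simple ideals, one per connected component of its Dynkin diagram, so g ≅ C_7 ⊕ G_2 (dimension 105 + 14 = 119).

type C_7 ⊕ type G_2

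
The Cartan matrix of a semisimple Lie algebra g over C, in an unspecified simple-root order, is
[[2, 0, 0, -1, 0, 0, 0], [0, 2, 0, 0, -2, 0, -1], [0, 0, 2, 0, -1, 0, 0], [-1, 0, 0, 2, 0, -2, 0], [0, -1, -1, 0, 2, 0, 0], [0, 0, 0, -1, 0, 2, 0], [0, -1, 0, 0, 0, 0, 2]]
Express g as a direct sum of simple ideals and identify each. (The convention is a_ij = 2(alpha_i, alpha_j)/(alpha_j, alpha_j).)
The diagram associated to this matrix has two connected components: the simple roots {alpha_1, alpha_4, alpha_6} form a chain of 3 nodes with a double edge at one end; the terminal node there is the unique short simple root (B_3), and {alpha_2, alpha_3, alpha_5, alpha_7} form a chain of 4 nodes with a double edge between the middle two (F_4). A semisimple Lie algebra decomposes uniquely as the direct sum of simple ideals, one per connected component of its Dynkin diagram, so g ≅ B_3 ⊕ F_4 (dimension 21 + 52 = 73).

type B_3 + type F_4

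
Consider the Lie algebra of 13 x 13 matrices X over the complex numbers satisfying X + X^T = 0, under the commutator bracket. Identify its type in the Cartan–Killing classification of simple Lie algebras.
This is so(13) with 13 odd, which has dimension 13(13-1)/2 = 78 and rank (13-1)/2 = 6. In the classification of classical Lie algebras, the orthogonal algebra so(2n+1) in an odd number of variables has type B_n; here n = 6, so the Dynkin diagram is a chain of 6 nodes with a double edge at one end; the terminal node there is the unique short simple root (B_6). Hence the type is B_6.

type B_6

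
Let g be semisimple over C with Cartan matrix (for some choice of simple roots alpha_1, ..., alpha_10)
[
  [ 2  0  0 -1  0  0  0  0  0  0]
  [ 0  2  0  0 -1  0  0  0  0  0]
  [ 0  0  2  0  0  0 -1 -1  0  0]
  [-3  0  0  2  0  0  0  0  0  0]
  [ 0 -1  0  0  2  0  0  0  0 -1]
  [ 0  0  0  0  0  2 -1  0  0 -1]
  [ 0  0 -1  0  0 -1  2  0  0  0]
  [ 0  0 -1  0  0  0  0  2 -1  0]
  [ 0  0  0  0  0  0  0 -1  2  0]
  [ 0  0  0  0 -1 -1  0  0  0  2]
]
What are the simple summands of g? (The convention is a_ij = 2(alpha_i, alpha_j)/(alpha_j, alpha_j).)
The diagram associated to this matrix has two connected components: the simple roots {alpha_2, alpha_3, alpha_5, alpha_6, alpha_7, alpha_8, alpha_9, alpha_10} form a chain of 8 nodes with single edges (A_8), and {alpha_1, alpha_4} form two nodes joined by a triple edge (G_2). A semisimple Lie algebra decomposes uniquely as the direct sum of simple ideals, one per connected component of its Dynkin diagram, so g ≅ A_8 ⊕ G_2 (dimension 80 + 14 = 94).

A_8 ⊕ G_2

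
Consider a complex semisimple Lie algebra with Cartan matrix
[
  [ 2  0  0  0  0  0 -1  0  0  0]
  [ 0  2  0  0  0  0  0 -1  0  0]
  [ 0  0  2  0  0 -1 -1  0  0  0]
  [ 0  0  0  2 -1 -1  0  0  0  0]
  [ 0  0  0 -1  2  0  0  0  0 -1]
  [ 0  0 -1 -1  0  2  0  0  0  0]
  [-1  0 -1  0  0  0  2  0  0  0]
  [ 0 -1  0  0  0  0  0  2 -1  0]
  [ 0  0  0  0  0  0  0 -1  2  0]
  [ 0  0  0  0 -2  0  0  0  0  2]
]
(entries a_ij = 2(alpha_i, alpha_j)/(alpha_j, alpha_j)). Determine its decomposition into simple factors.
The diagram associated to this matrix has two connected components: the simple roots {alpha_2, alpha_8, alpha_9} form a chain of 3 nodes with single edges (A_3), and {alpha_1, alpha_3, alpha_4, alpha_5, alpha_6, alpha_7, alpha_10} form a chain of 7 nodes with a double edge at one end; the terminal node there is the unique long simple root (C_7). A semisimple Lie algebra decomposes uniquely as the direct sum of simple ideals, one per connected component of its Dynkin diagram, so g ≅ A_3 ⊕ C_7 (dimension 15 + 105 = 120).

A3 + C7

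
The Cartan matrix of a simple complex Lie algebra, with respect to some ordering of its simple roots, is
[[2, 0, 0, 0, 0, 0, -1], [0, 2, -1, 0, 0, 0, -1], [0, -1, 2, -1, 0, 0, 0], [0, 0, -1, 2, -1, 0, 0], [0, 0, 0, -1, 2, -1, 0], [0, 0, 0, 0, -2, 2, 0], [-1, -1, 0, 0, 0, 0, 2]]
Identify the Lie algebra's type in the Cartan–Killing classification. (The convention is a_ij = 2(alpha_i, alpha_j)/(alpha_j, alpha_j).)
C_7

The matrix has rank 7 with 2's on the diagonal. Reading the off-diagonal entries as Dynkin edges (a single edge where a_ij = a_ji = -1; a double or triple edge where a_ij * a_ji = 2 or 3), the diagram is a chain of 7 nodes with a double edge at one end; the terminal node there is the unique long simple root (C_7). One simple-root ordering that puts it in standard form is (alpha_1, alpha_7, alpha_2, alpha_3, alpha_4, alpha_5, alpha_6). So the algebra is type C_7, i.e. sp(14).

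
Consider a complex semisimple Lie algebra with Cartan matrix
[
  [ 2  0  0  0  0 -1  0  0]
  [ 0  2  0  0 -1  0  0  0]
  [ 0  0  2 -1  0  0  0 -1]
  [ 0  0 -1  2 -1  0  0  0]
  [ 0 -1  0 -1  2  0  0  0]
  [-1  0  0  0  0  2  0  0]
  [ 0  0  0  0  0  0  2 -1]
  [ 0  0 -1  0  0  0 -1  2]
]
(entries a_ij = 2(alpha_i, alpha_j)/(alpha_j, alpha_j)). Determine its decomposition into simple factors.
A2 ⊕ A6

The diagram associated to this matrix has two connected components: the simple roots {alpha_1, alpha_6} form a chain of 2 nodes with single edges (A_2), and {alpha_2, alpha_3, alpha_4, alpha_5, alpha_7, alpha_8} form a chain of 6 nodes with single edges (A_6). A semisimple Lie algebra decomposes uniquely as the direct sum of simple ideals, one per connected component of its Dynkin diagram, so g ≅ A_2 ⊕ A_6 (dimension 8 + 48 = 56).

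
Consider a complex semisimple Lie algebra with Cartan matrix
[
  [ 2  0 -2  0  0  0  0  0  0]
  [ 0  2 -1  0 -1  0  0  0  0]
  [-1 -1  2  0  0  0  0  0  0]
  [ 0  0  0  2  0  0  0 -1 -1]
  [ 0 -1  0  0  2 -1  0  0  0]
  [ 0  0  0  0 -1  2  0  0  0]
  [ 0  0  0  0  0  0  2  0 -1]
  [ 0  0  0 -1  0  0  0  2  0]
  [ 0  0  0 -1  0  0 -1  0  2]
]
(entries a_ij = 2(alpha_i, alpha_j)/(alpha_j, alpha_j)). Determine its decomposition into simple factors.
The diagram associated to this matrix has two connected components: the simple roots {alpha_4, alpha_7, alpha_8, alpha_9} form a chain of 4 nodes with single edges (A_4), and {alpha_1, alpha_2, alpha_3, alpha_5, alpha_6} form a chain of 5 nodes with a double edge at one end; the terminal node there is the unique long simple root (C_5). A semisimple Lie algebra decomposes uniquely as the direct sum of simple ideals, one per connected component of its Dynkin diagram, so g ≅ A_4 ⊕ C_5 (dimension 24 + 55 = 79).

A_4 ⊕ C_5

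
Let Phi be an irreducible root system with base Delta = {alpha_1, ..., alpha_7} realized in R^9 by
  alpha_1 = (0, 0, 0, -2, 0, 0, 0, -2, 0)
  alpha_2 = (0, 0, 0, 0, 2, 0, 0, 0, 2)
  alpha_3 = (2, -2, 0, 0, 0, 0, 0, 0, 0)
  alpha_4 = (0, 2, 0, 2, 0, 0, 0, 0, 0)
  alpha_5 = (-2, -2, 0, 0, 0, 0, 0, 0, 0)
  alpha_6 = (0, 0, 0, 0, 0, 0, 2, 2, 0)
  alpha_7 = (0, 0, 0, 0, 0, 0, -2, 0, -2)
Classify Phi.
Compute the Cartan integers a_ij = 2(alpha_i, alpha_j)/(alpha_j, alpha_j); the resulting 7x7 Cartan matrix is
[[2, 0, 0, -1, 0, -1, 0], [0, 2, 0, 0, 0, 0, -1], [0, 0, 2, -1, 0, 0, 0], [-1, 0, -1, 2, -1, 0, 0], [0, 0, 0, -1, 2, 0, 0], [-1, 0, 0, 0, 0, 2, -1], [0, -1, 0, 0, 0, -1, 2]].
All simple roots have the same length, so the diagram is simply laced. The associated Dynkin diagram is a chain of 5 nodes with a fork of two nodes at one end (D_7), so the type is D_7 (the algebra so(14)).

type D_7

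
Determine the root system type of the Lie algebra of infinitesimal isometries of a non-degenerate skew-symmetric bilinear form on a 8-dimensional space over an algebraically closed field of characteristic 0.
C4

This is sp(8), which has dimension 8(8+1)/2 = 36 and rank 8/2 = 4. In the classification of classical Lie algebras, the symplectic algebra sp(2n) has type C_n; here n = 4, so the Dynkin diagram is a chain of 4 nodes with a double edge at one end; the terminal node there is the unique long simple root (C_4). Hence the type is C_4.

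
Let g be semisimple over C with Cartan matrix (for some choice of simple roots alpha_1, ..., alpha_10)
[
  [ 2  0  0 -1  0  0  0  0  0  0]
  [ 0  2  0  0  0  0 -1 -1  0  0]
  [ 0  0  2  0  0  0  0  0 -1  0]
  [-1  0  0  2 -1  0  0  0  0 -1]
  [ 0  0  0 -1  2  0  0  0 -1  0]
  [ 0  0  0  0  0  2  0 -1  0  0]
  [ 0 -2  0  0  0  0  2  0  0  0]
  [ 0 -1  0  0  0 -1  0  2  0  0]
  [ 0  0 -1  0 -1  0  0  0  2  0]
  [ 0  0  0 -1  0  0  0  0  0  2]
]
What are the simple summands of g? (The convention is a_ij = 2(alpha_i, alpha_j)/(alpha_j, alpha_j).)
The diagram associated to this matrix has two connected components: the simple roots {alpha_2, alpha_6, alpha_7, alpha_8} form a chain of 4 nodes with a double edge at one end; the terminal node there is the unique long simple root (C_4), and {alpha_1, alpha_3, alpha_4, alpha_5, alpha_9, alpha_10} form a chain of 4 nodes with a fork of two nodes at one end (D_6). A semisimple Lie algebra decomposes uniquely as the direct sum of simple ideals, one per connected component of its Dynkin diagram, so g ≅ C_4 ⊕ D_6 (dimension 36 + 66 = 102).

type C_4 ⊕ type D_6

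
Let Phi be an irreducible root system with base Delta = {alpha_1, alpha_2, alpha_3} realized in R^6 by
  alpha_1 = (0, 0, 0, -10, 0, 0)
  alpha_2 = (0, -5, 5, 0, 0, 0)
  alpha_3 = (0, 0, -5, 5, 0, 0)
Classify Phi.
Compute the Cartan integers a_ij = 2(alpha_i, alpha_j)/(alpha_j, alpha_j); the resulting 3x3 Cartan matrix is
[[2, 0, -2], [0, 2, -1], [-1, -1, 2]].
The roots have two lengths (squared-length ratio 2:1); the short ones are alpha_{2,3}. The associated Dynkin diagram is a chain of 3 nodes with a double edge at one end; the terminal node there is the unique long simple root (C_3), so the type is C_3 (the algebra sp(6)).

C_3 (sp(6))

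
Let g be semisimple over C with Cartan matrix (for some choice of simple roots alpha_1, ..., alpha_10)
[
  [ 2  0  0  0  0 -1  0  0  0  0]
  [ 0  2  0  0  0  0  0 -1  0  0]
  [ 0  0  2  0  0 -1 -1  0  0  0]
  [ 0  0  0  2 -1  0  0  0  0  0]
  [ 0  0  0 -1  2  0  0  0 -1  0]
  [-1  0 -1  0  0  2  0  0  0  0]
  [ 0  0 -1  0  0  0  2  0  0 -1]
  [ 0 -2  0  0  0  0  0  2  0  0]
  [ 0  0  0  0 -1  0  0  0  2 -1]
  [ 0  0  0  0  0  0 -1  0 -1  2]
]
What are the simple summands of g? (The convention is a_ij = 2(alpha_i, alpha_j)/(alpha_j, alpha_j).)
type A_8 ⊕ type B_2

The diagram associated to this matrix has two connected components: the simple roots {alpha_1, alpha_3, alpha_4, alpha_5, alpha_6, alpha_7, alpha_9, alpha_10} form a chain of 8 nodes with single edges (A_8), and {alpha_2, alpha_8} form a chain of 2 nodes with a double edge at one end; the terminal node there is the unique short simple root (B_2). A semisimple Lie algebra decomposes uniquely as the direct sum of simple ideals, one per connected component of its Dynkin diagram, so g ≅ A_8 ⊕ B_2 (dimension 80 + 10 = 90).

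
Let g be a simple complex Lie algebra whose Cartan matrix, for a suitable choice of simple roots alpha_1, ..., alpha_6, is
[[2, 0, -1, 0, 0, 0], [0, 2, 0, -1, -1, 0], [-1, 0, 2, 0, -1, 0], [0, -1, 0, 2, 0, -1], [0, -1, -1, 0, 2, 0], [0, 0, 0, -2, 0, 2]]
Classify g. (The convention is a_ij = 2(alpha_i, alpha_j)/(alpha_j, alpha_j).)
The matrix has rank 6 with 2's on the diagonal. Reading the off-diagonal entries as Dynkin edges (a single edge where a_ij = a_ji = -1; a double or triple edge where a_ij * a_ji = 2 or 3), the diagram is a chain of 6 nodes with a double edge at one end; the terminal node there is the unique long simple root (C_6). One simple-root ordering that puts it in standard form is (alpha_1, alpha_3, alpha_5, alpha_2, alpha_4, alpha_6). So the algebra is type C_6, i.e. sp(12).

C6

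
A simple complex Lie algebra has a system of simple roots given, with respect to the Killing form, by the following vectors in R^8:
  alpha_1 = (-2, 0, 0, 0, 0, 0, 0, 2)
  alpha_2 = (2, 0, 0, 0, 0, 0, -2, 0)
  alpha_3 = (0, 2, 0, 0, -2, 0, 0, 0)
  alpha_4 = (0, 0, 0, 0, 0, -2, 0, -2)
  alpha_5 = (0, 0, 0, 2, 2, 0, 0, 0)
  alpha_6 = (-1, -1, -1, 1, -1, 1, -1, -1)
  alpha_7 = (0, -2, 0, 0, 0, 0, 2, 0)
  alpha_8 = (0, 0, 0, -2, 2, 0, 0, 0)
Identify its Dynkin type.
E_8

Compute the Cartan integers a_ij = 2(alpha_i, alpha_j)/(alpha_j, alpha_j); the resulting 8x8 Cartan matrix is
[[2, -1, 0, -1, 0, 0, 0, 0], [-1, 2, 0, 0, 0, 0, -1, 0], [0, 0, 2, 0, -1, 0, -1, -1], [-1, 0, 0, 2, 0, 0, 0, 0], [0, 0, -1, 0, 2, 0, 0, 0], [0, 0, 0, 0, 0, 2, 0, -1], [0, -1, -1, 0, 0, 0, 2, 0], [0, 0, -1, 0, 0, -1, 0, 2]].
All simple roots have the same length, so the diagram is simply laced. The associated Dynkin diagram is a chain of 7 nodes with one extra node attached to the third node from one end (E_8), so the type is E_8.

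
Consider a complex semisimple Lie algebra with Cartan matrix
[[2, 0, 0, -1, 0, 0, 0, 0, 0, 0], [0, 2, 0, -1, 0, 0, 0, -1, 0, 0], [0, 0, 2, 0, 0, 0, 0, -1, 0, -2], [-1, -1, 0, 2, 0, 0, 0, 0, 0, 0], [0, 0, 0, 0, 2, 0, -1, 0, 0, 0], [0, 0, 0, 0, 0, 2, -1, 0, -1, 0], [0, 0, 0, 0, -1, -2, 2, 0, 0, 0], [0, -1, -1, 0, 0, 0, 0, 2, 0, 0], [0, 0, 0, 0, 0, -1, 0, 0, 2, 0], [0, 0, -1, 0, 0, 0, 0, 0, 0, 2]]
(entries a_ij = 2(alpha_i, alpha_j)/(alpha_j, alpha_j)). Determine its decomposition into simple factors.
B_6 ⊕ F_4

The diagram associated to this matrix has two connected components: the simple roots {alpha_1, alpha_2, alpha_3, alpha_4, alpha_8, alpha_10} form a chain of 6 nodes with a double edge at one end; the terminal node there is the unique short simple root (B_6), and {alpha_5, alpha_6, alpha_7, alpha_9} form a chain of 4 nodes with a double edge between the middle two (F_4). A semisimple Lie algebra decomposes uniquely as the direct sum of simple ideals, one per connected component of its Dynkin diagram, so g ≅ B_6 ⊕ F_4 (dimension 78 + 52 = 130).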